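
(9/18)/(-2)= -1/4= -0.25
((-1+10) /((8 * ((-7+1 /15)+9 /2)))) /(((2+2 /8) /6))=-90 /73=-1.23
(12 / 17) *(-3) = -36 / 17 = -2.12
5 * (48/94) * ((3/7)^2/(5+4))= 120/2303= 0.05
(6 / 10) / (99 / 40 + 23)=24 / 1019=0.02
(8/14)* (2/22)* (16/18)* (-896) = -4096/99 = -41.37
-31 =-31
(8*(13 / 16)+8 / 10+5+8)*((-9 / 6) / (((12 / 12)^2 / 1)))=-609 / 20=-30.45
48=48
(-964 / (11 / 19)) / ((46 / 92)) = -36632 / 11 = -3330.18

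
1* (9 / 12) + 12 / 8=9 / 4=2.25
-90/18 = -5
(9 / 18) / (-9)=-1 / 18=-0.06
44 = 44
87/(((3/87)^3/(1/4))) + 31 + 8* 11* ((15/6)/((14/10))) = 14858169/28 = 530648.89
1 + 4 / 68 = 18 / 17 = 1.06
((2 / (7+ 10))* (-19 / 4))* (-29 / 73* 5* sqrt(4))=2755 / 1241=2.22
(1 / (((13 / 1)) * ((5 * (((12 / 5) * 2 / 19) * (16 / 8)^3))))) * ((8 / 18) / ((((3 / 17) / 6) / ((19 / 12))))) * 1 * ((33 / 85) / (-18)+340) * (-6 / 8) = -46.44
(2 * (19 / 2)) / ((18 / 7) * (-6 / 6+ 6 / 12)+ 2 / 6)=-399 / 20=-19.95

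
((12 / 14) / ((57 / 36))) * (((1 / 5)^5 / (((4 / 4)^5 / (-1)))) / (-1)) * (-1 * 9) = -648 / 415625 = -0.00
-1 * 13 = -13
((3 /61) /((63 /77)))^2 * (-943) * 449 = -51232247 /33489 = -1529.82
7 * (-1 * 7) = -49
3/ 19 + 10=193/ 19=10.16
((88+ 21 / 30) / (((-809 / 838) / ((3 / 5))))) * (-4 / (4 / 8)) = 8919672 / 20225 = 441.02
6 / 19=0.32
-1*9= -9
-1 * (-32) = 32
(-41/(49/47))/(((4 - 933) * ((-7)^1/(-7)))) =1927/45521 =0.04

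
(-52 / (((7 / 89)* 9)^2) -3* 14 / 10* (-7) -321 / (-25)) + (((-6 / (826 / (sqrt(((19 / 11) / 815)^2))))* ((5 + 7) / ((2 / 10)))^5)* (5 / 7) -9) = -90494889666007 / 10496715075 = -8621.26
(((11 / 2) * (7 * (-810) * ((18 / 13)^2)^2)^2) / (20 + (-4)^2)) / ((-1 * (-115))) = 10825210322720640 / 18761806583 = 576981.23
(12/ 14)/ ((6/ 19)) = 2.71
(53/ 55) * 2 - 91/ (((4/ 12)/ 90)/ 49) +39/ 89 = -5893225771/ 4895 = -1203927.63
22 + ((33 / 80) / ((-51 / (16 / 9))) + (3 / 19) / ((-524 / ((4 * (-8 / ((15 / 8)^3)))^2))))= 3531006827437 / 160657171875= 21.98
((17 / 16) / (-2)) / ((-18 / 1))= 17 / 576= 0.03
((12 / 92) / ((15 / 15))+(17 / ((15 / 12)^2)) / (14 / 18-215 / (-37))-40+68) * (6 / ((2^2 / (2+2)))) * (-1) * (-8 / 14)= 102.11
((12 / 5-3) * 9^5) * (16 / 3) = -944784 / 5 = -188956.80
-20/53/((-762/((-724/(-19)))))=7240/383667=0.02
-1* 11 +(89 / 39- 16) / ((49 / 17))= -30116 / 1911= -15.76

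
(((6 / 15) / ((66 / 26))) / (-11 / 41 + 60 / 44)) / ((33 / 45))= 41 / 209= 0.20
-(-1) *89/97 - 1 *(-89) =8722/97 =89.92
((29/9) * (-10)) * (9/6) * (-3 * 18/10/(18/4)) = 58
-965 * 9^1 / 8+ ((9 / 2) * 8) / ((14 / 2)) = -60507 / 56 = -1080.48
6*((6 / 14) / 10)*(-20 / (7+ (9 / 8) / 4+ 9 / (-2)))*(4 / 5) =-4608 / 3115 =-1.48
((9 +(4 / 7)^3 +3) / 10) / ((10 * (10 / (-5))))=-209 / 3430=-0.06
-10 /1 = -10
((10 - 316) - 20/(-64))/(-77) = 4891/1232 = 3.97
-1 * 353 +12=-341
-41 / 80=-0.51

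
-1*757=-757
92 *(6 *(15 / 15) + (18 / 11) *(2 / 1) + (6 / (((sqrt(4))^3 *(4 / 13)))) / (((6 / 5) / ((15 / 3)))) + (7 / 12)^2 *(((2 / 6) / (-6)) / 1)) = 3182165 / 1782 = 1785.73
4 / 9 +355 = 3199 / 9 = 355.44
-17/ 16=-1.06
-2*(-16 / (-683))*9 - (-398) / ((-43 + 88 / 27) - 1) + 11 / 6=-4709201 / 563475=-8.36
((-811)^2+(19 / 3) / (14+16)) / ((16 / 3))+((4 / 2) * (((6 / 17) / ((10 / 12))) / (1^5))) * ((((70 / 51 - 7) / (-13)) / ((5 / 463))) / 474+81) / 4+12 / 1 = 87866912069171 / 712327200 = 123351.90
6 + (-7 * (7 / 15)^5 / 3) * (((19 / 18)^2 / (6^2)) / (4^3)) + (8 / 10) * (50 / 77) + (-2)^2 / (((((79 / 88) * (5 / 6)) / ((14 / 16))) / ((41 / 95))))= 1678272912675159247 / 196551540662400000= 8.54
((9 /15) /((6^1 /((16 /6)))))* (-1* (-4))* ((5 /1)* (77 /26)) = 616 /39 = 15.79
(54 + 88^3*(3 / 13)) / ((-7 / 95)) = -194286210 / 91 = -2135013.30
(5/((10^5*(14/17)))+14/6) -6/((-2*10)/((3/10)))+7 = 7915651/840000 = 9.42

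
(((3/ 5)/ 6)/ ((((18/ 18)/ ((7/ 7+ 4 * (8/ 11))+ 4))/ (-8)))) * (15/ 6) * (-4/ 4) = 174/ 11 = 15.82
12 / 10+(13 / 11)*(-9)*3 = -1689 / 55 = -30.71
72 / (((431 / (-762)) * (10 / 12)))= -152.75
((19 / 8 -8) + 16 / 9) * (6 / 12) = -277 / 144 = -1.92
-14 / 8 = -1.75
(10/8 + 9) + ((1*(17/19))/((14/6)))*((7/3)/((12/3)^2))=3133/304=10.31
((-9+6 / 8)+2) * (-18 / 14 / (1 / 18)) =144.64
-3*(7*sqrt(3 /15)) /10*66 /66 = -21*sqrt(5) /50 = -0.94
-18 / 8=-9 / 4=-2.25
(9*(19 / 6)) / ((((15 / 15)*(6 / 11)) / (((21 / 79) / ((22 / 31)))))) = 12369 / 632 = 19.57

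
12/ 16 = 0.75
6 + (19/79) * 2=512/79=6.48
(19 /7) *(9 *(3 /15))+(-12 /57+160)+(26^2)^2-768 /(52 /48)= 3945852497 /8645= 456431.75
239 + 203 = 442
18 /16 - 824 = -822.88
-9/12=-3/4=-0.75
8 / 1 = 8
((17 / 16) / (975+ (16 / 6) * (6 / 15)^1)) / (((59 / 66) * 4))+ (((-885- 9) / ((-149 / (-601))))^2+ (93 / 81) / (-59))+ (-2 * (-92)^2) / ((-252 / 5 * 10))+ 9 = 6175821230276105 / 474943392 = 13003278.57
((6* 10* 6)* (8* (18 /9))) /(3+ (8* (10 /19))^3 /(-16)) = -3458.62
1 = 1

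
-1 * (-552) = 552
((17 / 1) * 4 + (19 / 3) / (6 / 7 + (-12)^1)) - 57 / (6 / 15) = -8783 / 117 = -75.07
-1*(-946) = 946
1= 1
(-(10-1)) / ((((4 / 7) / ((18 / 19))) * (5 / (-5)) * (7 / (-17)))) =-1377 / 38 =-36.24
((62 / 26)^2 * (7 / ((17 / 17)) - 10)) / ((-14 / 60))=86490 / 1183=73.11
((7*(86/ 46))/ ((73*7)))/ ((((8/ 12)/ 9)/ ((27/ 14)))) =31347/ 47012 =0.67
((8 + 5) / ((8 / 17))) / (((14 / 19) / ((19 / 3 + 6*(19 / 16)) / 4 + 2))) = 2162485 / 10752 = 201.12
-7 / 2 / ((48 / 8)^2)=-7 / 72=-0.10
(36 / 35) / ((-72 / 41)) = -0.59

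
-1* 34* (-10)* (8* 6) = 16320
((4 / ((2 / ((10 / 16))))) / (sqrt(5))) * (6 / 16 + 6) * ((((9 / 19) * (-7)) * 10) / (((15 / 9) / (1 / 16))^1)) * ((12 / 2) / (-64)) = 28917 * sqrt(5) / 155648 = 0.42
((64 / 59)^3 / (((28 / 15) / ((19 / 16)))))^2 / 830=136272936960 / 171548230317947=0.00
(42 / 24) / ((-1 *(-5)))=7 / 20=0.35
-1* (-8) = 8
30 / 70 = 3 / 7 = 0.43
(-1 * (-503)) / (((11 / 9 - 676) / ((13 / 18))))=-6539 / 12146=-0.54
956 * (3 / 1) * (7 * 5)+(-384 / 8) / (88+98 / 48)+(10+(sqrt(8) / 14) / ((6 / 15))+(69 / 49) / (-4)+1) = 5 * sqrt(2) / 14+42520835495 / 423556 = 100390.62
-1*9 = -9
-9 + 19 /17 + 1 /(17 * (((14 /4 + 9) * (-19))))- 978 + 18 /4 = -15849329 /16150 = -981.38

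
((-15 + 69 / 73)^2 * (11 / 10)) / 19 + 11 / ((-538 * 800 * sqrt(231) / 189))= 304722 / 26645 - 9 * sqrt(231) / 430400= 11.44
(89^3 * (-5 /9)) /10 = -704969 /18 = -39164.94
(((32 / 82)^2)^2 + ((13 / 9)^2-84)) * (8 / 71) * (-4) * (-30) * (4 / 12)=-84478268480 / 228886641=-369.08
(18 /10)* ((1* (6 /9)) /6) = 1 /5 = 0.20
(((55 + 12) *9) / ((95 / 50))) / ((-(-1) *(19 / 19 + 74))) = 402 / 95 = 4.23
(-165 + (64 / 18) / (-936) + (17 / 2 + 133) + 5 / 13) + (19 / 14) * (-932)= -18987347 / 14742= -1287.98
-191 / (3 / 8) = -1528 / 3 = -509.33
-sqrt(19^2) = -19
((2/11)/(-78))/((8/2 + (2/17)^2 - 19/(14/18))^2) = -4092529/731705575029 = -0.00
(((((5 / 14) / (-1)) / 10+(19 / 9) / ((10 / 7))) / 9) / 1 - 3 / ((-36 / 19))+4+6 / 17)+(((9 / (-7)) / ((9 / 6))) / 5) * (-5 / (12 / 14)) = 342016 / 48195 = 7.10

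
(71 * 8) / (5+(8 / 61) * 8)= 34648 / 369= 93.90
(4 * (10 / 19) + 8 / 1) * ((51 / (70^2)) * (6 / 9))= 1632 / 23275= 0.07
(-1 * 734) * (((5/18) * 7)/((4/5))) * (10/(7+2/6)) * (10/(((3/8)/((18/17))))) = -12845000/187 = -68689.84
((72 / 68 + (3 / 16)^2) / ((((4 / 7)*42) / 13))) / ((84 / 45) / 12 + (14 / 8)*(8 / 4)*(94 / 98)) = 6498765 / 38523904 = 0.17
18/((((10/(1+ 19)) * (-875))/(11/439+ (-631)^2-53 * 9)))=-6284998332/384125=-16361.86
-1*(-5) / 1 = 5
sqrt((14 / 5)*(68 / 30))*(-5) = -2*sqrt(357) / 3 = -12.60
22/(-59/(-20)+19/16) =1760/331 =5.32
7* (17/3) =119/3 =39.67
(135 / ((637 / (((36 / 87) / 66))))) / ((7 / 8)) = 2160 / 1422421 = 0.00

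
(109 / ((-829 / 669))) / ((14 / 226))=-8240073 / 5803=-1419.97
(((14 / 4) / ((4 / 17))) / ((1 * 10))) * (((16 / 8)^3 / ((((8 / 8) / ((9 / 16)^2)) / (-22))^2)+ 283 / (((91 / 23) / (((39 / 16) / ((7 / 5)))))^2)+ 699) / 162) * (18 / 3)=31805510987 / 505774080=62.88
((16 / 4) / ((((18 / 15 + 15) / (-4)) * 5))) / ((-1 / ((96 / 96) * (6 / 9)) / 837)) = 110.22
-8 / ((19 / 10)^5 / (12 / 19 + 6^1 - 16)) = 142400000 / 47045881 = 3.03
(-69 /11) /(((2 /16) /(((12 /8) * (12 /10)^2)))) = -29808 /275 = -108.39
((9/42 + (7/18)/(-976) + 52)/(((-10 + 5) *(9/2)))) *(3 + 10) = -16694743/553392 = -30.17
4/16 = 1/4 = 0.25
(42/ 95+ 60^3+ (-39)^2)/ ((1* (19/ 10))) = 114484.97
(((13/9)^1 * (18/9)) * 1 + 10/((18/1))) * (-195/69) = -2015/207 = -9.73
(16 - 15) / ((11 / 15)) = 15 / 11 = 1.36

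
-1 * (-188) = 188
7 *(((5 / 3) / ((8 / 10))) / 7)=25 / 12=2.08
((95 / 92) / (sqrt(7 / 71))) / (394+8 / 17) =1615*sqrt(497) / 4318664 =0.01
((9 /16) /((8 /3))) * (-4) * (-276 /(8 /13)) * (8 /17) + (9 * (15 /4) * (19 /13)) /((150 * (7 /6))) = 11037087 /61880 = 178.36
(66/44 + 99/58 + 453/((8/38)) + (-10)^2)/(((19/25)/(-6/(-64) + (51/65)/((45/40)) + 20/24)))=4419309625/916864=4820.03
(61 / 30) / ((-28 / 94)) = -2867 / 420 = -6.83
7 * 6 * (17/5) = 714/5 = 142.80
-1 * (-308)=308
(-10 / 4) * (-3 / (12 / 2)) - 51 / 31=-49 / 124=-0.40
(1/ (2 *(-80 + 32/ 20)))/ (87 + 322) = -0.00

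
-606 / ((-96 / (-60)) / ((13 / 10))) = -3939 / 8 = -492.38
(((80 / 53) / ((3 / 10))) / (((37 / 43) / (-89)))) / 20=-153080 / 5883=-26.02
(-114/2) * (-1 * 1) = 57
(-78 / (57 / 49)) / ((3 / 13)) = -16562 / 57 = -290.56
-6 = -6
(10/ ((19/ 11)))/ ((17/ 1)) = 110/ 323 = 0.34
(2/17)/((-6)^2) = 1/306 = 0.00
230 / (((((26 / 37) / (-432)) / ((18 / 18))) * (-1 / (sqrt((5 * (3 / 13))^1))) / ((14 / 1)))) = 25734240 * sqrt(195) / 169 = 2126385.23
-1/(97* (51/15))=-5/1649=-0.00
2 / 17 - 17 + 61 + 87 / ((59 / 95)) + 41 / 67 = 12419708 / 67201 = 184.81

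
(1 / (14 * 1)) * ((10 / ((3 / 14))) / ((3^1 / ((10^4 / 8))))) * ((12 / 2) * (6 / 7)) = 50000 / 7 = 7142.86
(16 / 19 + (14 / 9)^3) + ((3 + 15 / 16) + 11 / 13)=27052145 / 2881008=9.39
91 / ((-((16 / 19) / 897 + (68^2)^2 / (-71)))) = 110114823 / 364402790032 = 0.00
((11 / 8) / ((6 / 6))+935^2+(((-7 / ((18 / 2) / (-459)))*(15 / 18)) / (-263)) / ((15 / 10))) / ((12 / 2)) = 145704.27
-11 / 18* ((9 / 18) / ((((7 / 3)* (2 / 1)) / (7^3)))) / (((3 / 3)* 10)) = -2.25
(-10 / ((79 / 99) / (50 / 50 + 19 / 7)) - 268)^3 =-5262939268816384 / 169112377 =-31120958.51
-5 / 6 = -0.83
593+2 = 595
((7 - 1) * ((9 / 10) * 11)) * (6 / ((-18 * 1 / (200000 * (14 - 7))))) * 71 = -1968120000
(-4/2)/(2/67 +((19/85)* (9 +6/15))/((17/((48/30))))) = -2420375/275449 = -8.79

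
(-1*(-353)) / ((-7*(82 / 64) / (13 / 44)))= -36712 / 3157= -11.63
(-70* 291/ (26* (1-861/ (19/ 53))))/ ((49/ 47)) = 0.31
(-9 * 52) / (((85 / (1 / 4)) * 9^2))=-13 / 765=-0.02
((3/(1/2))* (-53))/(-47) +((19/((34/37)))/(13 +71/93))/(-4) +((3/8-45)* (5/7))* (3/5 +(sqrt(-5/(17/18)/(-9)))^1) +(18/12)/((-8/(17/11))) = -15* sqrt(170)/8-1172186223/89999360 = -37.47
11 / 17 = 0.65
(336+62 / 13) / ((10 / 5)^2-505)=-4430 / 6513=-0.68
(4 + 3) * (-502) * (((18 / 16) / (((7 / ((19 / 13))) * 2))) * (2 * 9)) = -386289 / 52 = -7428.63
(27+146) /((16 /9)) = 1557 /16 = 97.31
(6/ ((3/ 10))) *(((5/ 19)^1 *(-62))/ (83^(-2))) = -2247989.47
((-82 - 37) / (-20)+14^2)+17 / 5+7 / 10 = 4121 / 20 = 206.05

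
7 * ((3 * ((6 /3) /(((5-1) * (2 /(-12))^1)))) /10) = -63 /10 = -6.30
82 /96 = 41 /48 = 0.85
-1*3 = -3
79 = 79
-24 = -24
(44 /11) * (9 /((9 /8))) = 32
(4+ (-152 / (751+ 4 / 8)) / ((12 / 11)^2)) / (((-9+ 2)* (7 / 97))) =-7.58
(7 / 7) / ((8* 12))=1 / 96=0.01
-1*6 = -6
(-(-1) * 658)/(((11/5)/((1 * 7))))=23030/11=2093.64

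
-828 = -828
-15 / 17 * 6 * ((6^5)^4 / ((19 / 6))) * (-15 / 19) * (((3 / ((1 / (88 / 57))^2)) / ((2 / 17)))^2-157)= 13651327319932185338393395200 / 799779977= 17068853575378000915.36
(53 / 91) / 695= 53 / 63245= 0.00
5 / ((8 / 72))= 45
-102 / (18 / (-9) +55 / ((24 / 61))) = -2448 / 3307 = -0.74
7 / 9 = 0.78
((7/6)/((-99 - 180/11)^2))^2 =717409/93357451811556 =0.00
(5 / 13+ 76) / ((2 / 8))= 3972 / 13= 305.54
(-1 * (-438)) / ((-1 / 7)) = -3066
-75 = -75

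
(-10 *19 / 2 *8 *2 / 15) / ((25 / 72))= -291.84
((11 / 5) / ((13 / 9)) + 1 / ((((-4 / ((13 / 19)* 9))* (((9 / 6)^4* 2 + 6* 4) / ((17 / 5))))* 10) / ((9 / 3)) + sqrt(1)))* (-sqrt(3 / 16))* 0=0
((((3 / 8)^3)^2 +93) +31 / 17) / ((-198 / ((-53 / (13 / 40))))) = 111985958065 / 1433862144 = 78.10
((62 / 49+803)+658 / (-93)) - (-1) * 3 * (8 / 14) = 3640607 / 4557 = 798.90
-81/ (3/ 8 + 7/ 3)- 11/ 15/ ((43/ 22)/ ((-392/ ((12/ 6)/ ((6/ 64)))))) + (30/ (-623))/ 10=-160325833/ 6965140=-23.02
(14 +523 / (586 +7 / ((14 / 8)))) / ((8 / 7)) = 61481 / 4720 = 13.03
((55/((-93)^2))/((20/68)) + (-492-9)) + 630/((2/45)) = 118266613/8649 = 13674.02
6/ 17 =0.35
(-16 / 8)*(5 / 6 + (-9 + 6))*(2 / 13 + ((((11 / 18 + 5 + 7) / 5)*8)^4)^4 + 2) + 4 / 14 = 3271865584006460797336.19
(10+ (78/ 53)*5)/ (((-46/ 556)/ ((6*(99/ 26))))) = -3302640/ 689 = -4793.38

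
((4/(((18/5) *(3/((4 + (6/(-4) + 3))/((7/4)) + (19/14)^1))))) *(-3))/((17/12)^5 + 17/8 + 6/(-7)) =-8709120/12147383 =-0.72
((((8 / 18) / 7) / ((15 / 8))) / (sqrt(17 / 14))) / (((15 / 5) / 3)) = 32 *sqrt(238) / 16065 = 0.03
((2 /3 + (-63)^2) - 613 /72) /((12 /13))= 3707639 /864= 4291.25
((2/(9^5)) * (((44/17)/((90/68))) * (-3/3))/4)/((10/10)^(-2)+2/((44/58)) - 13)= 484/273692115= 0.00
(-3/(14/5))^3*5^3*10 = -2109375/1372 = -1537.45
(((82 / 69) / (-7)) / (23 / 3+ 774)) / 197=-82 / 74376365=-0.00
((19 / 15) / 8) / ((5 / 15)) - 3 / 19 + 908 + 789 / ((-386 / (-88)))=159616113 / 146680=1088.19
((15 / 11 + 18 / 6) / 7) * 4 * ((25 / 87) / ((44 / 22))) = 800 / 2233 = 0.36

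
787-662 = 125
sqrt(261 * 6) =3 * sqrt(174) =39.57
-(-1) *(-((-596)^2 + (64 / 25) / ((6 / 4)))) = -355217.71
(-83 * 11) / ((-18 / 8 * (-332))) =-11 / 9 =-1.22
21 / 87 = 7 / 29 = 0.24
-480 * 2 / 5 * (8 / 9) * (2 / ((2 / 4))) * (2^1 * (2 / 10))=-4096 / 15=-273.07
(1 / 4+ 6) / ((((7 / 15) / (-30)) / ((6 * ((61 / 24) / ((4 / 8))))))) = -343125 / 28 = -12254.46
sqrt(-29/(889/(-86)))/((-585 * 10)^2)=sqrt(2217166)/30423802500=0.00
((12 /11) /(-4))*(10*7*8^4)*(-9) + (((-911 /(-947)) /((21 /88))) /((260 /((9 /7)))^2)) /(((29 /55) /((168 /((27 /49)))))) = 179649690428892 /255268585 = 703767.33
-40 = -40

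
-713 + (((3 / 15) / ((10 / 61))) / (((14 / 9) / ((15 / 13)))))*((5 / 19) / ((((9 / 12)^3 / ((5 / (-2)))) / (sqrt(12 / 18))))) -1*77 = -790 -2440*sqrt(6) / 5187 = -791.15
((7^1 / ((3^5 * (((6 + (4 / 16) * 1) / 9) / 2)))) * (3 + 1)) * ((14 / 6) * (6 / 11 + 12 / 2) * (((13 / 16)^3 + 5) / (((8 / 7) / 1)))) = 24.55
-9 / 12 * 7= -21 / 4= -5.25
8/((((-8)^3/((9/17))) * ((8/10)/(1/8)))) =-45/34816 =-0.00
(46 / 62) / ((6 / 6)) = 23 / 31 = 0.74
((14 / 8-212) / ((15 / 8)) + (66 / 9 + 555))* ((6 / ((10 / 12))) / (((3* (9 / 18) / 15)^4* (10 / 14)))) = 45380160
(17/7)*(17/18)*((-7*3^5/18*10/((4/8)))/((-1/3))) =13005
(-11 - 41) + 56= 4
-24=-24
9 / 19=0.47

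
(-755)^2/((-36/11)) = -6270275/36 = -174174.31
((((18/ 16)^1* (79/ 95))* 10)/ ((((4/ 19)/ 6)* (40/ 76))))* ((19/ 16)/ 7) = 770013/ 8960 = 85.94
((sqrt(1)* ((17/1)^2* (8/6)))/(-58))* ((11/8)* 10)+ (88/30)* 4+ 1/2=-11472/145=-79.12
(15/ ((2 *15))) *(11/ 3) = 11/ 6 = 1.83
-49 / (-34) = 49 / 34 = 1.44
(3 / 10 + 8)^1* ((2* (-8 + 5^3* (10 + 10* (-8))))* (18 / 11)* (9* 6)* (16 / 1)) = -11304966528 / 55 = -205544845.96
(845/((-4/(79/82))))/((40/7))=-35.62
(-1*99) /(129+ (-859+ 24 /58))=2871 /21158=0.14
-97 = -97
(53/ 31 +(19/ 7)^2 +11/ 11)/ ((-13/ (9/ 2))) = -137763/ 39494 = -3.49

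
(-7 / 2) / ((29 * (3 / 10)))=-35 / 87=-0.40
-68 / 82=-34 / 41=-0.83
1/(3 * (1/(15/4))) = 5/4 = 1.25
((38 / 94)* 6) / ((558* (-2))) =-19 / 8742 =-0.00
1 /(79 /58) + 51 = 4087 /79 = 51.73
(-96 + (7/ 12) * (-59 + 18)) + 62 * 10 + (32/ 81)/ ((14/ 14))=162155/ 324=500.48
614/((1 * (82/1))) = 7.49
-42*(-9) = 378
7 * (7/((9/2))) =98/9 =10.89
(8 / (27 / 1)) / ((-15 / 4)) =-32 / 405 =-0.08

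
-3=-3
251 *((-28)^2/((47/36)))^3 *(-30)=-169297547396382720/103823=-1630636250121.68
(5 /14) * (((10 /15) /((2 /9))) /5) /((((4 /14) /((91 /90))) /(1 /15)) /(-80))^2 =463736 /6075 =76.34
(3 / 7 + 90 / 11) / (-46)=-663 / 3542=-0.19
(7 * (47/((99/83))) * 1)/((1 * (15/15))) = 27307/99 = 275.83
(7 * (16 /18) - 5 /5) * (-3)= -47 /3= -15.67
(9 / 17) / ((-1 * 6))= -3 / 34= -0.09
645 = 645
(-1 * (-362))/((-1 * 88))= -181/44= -4.11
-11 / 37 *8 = -88 / 37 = -2.38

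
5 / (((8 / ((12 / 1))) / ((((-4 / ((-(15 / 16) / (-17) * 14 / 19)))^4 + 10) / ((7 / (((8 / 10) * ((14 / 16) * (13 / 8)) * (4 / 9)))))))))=74186247741144929 / 1458607500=50861008.01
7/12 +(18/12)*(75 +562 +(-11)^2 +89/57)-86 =1053.93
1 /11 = 0.09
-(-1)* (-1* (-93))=93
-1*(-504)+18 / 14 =505.29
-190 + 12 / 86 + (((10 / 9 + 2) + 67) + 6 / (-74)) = -1715852 / 14319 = -119.83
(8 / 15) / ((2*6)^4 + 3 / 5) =8 / 311049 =0.00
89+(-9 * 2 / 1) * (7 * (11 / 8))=-337 / 4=-84.25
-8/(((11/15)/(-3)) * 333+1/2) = 80/809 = 0.10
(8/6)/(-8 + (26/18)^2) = -108/479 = -0.23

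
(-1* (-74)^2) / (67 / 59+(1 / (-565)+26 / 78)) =-547627380 / 146723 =-3732.39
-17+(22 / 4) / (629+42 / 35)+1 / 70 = -1872307 / 110285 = -16.98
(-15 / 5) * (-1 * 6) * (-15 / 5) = -54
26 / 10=13 / 5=2.60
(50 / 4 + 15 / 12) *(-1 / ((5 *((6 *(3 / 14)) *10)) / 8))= -77 / 45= -1.71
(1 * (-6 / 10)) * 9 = -27 / 5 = -5.40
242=242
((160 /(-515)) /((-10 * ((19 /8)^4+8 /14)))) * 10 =917504 /95648993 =0.01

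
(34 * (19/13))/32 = 1.55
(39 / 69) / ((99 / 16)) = 0.09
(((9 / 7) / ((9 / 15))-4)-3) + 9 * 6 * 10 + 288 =5762 / 7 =823.14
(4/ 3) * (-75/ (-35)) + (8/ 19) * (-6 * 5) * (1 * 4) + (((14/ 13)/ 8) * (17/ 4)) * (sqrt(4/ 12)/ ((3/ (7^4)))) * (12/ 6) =-6340/ 133 + 285719 * sqrt(3)/ 936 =481.05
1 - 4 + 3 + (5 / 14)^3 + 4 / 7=1693 / 2744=0.62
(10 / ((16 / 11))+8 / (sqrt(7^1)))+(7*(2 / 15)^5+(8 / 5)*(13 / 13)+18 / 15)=8*sqrt(7) / 7+58777417 / 6075000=12.70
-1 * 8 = -8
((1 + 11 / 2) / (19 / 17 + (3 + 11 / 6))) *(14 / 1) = 9282 / 607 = 15.29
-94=-94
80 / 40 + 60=62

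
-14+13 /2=-15 /2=-7.50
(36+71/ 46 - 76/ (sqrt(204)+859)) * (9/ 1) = 1368 * sqrt(51)/ 737677+11438686035/ 33933142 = 337.11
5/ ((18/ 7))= 35/ 18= 1.94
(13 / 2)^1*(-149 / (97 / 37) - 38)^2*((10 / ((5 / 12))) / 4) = 3300242439 / 9409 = 350753.79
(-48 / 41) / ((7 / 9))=-432 / 287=-1.51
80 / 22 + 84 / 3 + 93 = 1371 / 11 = 124.64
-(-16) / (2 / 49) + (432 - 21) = 803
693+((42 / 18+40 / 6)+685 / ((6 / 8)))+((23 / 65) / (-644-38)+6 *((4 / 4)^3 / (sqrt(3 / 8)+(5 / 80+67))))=247325153579783 / 153102476670-384 *sqrt(6) / 1151233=1615.42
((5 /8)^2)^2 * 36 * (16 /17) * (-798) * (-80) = 11221875 /34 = 330055.15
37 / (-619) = -37 / 619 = -0.06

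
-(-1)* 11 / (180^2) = 11 / 32400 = 0.00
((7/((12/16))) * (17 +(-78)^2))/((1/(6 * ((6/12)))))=170828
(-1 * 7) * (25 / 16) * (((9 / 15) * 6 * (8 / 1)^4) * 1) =-161280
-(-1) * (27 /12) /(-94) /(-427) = 9 /160552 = 0.00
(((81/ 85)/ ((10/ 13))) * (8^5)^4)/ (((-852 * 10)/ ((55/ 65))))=-21401105429264596992/ 150875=-141846597708464.60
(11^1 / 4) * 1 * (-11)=-121 / 4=-30.25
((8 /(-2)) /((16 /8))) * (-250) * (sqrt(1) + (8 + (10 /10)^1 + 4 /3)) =17000 /3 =5666.67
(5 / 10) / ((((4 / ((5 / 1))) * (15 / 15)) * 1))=5 / 8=0.62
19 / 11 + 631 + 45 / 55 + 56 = 7585 / 11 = 689.55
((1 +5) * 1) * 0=0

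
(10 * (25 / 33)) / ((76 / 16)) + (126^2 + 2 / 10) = 49776887 / 3135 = 15877.79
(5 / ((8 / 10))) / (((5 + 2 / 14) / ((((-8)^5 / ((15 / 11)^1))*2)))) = -1576960 / 27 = -58405.93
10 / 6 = 5 / 3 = 1.67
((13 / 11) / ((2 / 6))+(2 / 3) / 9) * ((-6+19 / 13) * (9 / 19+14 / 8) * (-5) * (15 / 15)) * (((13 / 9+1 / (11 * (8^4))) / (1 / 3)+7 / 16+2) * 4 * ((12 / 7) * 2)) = 3773063503625 / 222469632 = 16959.90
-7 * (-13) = 91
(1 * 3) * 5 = 15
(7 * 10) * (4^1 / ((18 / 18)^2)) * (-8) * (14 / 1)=-31360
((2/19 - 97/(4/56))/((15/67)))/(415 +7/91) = -374530/25631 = -14.61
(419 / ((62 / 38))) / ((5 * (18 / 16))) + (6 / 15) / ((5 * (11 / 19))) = 3513442 / 76725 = 45.79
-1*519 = -519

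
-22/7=-3.14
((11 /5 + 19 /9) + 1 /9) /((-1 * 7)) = -199 /315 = -0.63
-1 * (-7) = 7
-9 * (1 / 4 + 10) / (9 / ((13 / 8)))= -16.66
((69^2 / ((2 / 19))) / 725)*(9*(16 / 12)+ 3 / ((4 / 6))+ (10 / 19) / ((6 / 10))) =3143847 / 2900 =1084.09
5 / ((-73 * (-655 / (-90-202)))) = -4 / 131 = -0.03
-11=-11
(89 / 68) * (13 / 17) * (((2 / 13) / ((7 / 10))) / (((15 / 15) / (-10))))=-4450 / 2023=-2.20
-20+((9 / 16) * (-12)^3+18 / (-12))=-1987 / 2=-993.50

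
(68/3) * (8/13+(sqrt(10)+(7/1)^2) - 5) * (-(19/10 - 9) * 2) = 4828 * sqrt(10)/15+560048/39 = 15378.04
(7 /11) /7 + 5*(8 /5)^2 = 709 /55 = 12.89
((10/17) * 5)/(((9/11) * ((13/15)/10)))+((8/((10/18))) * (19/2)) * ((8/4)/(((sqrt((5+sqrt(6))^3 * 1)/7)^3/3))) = 1407672/(5 * (sqrt(6)+5)^(9/2))+27500/663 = 74.97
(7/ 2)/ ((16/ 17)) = 119/ 32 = 3.72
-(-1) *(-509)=-509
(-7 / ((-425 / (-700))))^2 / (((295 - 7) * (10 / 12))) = 2401 / 4335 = 0.55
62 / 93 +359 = 1079 / 3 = 359.67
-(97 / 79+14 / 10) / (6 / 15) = -519 / 79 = -6.57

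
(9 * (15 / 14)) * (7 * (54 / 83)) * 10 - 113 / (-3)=118729 / 249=476.82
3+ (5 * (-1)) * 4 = -17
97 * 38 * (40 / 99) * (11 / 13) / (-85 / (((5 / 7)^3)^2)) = -460750000 / 234003861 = -1.97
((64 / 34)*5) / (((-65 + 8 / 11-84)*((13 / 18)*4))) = -7920 / 360451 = -0.02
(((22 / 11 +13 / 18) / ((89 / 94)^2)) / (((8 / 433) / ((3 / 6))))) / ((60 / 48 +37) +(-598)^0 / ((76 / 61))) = 127214101 / 60453072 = 2.10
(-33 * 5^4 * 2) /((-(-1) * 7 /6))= -247500 /7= -35357.14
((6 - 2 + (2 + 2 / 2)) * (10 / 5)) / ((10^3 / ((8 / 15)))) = 14 / 1875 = 0.01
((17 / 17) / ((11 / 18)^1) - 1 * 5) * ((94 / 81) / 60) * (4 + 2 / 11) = -0.27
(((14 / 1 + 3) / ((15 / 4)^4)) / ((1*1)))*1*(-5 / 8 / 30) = -272 / 151875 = -0.00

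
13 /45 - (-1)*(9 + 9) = 823 /45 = 18.29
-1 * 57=-57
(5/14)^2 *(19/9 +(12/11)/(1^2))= 0.41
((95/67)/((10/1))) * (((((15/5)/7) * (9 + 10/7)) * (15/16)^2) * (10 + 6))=8.91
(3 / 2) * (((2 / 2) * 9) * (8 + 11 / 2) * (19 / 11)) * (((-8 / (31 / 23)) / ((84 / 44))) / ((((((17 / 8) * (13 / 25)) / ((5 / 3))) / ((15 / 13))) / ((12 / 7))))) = -12742920000 / 4364087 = -2919.95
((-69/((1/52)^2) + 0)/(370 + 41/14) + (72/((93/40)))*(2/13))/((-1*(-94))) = -482256/91481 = -5.27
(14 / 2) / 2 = 7 / 2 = 3.50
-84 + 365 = 281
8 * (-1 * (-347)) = 2776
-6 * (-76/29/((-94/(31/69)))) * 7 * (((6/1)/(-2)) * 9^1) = 445284/31349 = 14.20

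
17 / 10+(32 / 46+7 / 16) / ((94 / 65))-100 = -16866443 / 172960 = -97.52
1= 1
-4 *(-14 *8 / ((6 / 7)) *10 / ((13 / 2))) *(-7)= -219520 / 39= -5628.72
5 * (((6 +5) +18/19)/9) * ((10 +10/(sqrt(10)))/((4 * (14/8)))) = 1135 * sqrt(10)/1197 +11350/1197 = 12.48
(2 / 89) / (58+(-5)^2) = 0.00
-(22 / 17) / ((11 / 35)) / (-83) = 70 / 1411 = 0.05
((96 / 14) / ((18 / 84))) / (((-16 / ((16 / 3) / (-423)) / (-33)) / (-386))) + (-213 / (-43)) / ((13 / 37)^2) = 1110727355 / 3073941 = 361.34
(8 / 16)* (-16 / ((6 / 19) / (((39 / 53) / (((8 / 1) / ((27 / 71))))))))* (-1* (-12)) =-40014 / 3763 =-10.63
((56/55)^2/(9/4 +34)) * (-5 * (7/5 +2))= -213248/438625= -0.49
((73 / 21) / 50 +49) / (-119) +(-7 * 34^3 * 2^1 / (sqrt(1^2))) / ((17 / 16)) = -64710157123 / 124950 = -517888.41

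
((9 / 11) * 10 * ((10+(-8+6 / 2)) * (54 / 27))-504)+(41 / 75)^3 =-1958429369 / 4640625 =-422.02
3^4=81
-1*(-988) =988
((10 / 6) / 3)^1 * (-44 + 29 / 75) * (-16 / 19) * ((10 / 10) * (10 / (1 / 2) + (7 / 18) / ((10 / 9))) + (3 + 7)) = 7941988 / 12825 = 619.26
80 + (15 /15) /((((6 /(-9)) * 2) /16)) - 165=-97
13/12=1.08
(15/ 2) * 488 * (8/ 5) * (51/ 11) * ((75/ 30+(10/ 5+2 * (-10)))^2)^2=17238442986/ 11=1567131180.55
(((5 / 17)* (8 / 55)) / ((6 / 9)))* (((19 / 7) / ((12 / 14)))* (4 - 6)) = -76 / 187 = -0.41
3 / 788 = 0.00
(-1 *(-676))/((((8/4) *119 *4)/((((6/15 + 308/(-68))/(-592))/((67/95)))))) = 1127061/160480544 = 0.01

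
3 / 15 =1 / 5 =0.20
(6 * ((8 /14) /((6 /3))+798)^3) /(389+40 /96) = 12563240937984 /1602839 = 7838117.83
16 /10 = 8 /5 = 1.60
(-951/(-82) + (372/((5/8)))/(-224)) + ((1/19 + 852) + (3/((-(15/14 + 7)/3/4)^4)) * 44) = 13388918624710271/8890972595330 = 1505.90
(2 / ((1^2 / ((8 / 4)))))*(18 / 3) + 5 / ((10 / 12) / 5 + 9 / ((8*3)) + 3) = 432 / 17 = 25.41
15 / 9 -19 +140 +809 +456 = 4163 / 3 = 1387.67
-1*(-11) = 11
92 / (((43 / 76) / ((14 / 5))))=97888 / 215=455.29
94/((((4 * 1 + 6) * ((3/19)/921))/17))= 4660567/5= 932113.40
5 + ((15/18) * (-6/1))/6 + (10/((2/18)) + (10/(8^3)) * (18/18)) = 72335/768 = 94.19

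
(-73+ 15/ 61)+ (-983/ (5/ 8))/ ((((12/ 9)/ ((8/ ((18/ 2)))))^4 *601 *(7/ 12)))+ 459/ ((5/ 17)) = 51515192021/ 34644645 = 1486.96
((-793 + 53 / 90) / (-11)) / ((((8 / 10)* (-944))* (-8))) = 71317 / 5981184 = 0.01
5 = 5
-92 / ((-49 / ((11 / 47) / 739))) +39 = 66375775 / 1701917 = 39.00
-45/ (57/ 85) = -1275/ 19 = -67.11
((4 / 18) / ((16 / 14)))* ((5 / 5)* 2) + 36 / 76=0.86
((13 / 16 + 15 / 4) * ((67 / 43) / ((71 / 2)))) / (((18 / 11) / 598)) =16086499 / 219816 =73.18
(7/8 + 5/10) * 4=5.50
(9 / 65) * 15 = 27 / 13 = 2.08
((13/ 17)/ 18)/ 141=13/ 43146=0.00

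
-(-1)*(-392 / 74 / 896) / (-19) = 7 / 22496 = 0.00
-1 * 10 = -10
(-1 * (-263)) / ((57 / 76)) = 1052 / 3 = 350.67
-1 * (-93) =93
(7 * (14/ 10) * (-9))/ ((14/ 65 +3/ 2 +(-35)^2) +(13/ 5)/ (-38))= -108927/ 1514909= -0.07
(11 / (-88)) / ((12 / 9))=-3 / 32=-0.09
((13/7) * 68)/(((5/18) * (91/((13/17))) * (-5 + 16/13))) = -12168/12005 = -1.01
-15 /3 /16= -5 /16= -0.31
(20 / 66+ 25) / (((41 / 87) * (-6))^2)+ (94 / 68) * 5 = 38010305 / 3772164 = 10.08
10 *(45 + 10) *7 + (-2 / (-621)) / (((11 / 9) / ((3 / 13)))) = 12662652 / 3289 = 3850.00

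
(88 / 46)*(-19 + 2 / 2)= -792 / 23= -34.43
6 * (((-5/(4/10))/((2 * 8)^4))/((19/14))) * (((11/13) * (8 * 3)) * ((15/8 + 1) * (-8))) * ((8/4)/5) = 79695/505856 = 0.16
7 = 7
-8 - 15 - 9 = -32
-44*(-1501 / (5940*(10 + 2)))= 1501 / 1620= 0.93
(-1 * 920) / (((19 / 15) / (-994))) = 13717200 / 19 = 721957.89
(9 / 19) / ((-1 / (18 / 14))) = -81 / 133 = -0.61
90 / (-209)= -0.43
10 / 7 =1.43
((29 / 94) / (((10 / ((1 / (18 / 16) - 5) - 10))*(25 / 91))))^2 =112327533409 / 44732250000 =2.51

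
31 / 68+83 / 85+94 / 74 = 33999 / 12580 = 2.70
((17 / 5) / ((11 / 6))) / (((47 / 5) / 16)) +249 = 130365 / 517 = 252.16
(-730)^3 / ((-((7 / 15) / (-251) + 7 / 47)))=34419251617500 / 13013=2644989750.06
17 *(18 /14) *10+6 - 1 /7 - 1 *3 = 1550 /7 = 221.43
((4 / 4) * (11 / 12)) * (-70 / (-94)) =385 / 564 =0.68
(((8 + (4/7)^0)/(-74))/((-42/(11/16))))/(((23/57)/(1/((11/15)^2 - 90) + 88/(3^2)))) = 0.05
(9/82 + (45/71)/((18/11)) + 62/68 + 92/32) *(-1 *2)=-8.57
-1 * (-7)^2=-49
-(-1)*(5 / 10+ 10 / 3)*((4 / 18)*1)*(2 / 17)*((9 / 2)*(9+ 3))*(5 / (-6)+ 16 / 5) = 12.81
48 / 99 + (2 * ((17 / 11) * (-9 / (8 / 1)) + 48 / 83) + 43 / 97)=-1479853 / 1062732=-1.39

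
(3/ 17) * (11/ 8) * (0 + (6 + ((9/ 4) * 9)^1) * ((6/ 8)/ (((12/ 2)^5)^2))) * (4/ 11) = 35/ 1218281472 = 0.00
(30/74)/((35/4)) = 12/259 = 0.05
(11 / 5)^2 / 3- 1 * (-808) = 60721 / 75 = 809.61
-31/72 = -0.43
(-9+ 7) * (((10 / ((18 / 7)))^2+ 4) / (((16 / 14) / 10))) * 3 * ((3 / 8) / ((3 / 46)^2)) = -28679735 / 324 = -88517.70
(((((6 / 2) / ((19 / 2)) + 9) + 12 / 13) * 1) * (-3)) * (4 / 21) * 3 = -30348 / 1729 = -17.55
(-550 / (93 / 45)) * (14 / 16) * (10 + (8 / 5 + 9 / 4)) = -1599675 / 496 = -3225.15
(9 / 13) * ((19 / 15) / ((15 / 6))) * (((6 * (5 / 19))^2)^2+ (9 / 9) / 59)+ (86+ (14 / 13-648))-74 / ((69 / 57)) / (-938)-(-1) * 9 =-779830643235888 / 1418720532775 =-549.67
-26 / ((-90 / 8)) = 104 / 45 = 2.31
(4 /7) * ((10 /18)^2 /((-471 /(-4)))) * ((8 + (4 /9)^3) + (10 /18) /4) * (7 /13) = 2398900 /361557027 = 0.01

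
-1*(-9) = 9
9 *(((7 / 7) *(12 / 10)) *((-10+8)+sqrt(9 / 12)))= -108 / 5+27 *sqrt(3) / 5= -12.25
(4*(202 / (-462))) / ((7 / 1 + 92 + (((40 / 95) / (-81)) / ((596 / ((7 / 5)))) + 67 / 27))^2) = -44257808390175 / 260611761581236373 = -0.00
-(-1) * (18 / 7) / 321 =6 / 749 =0.01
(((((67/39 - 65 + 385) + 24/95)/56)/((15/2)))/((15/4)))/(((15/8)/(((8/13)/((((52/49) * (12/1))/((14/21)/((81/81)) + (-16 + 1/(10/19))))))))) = -517719034/7315059375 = -0.07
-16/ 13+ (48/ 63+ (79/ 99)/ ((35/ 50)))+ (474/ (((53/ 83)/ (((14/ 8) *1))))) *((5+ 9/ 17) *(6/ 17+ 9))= 174913977787/ 2603601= 67181.56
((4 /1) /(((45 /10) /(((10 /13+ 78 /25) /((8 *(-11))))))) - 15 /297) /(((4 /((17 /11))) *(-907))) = 5457 /142671100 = 0.00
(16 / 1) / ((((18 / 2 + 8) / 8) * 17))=128 / 289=0.44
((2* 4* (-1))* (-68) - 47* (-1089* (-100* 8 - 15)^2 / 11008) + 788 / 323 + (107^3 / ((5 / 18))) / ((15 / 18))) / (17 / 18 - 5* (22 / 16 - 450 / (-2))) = -7410.82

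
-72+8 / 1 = -64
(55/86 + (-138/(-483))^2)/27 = 1013/37926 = 0.03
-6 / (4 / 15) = -45 / 2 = -22.50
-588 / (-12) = 49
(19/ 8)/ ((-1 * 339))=-19/ 2712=-0.01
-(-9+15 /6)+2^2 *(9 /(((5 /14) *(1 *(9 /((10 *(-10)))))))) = -1113.50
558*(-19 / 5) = -10602 / 5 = -2120.40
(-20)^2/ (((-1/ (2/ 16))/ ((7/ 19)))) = -18.42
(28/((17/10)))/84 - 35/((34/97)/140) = -712940/51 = -13979.22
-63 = -63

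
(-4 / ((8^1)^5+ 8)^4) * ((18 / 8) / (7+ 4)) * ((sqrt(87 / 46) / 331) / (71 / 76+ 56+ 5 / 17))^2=-282663 / 75641412123051064278382046411264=-0.00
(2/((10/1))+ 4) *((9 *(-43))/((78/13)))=-2709/10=-270.90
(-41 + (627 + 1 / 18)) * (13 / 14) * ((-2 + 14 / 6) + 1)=19591 / 27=725.59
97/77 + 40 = 3177/77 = 41.26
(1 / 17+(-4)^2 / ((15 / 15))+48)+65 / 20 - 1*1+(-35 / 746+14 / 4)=69.76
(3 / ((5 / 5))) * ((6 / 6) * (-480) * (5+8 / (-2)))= -1440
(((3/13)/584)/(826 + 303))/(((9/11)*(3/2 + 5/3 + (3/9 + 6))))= 11/244283988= 0.00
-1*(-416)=416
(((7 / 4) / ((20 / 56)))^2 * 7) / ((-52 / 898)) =-7546343 / 2600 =-2902.44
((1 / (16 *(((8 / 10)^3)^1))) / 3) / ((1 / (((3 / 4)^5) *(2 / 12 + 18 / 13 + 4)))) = 1461375 / 27262976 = 0.05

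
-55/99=-0.56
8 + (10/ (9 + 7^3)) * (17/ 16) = 8.03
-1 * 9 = -9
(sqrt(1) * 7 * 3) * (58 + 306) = 7644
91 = 91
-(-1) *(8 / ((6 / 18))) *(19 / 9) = 152 / 3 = 50.67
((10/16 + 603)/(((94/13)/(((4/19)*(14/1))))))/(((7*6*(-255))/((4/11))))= -5707/683145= -0.01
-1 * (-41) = 41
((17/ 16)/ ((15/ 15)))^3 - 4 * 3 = -44239/ 4096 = -10.80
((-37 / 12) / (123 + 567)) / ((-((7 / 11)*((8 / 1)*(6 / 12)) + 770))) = 407 / 70363440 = 0.00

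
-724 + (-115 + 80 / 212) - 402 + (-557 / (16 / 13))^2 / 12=2576907077 / 162816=15827.11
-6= -6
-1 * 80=-80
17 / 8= 2.12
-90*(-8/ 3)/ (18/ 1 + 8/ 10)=600/ 47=12.77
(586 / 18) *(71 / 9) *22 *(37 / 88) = 769711 / 324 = 2375.65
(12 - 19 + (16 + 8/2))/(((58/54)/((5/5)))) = 351/29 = 12.10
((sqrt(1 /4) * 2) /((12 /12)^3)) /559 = 1 /559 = 0.00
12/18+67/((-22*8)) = 151/528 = 0.29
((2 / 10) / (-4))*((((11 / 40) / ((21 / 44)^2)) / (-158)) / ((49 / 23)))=30613 / 170711100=0.00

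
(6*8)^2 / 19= 2304 / 19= 121.26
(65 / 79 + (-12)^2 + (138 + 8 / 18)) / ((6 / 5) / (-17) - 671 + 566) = -17119255 / 6349941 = -2.70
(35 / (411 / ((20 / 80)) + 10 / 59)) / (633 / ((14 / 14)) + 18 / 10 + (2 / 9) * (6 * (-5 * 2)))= 75 / 2189564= 0.00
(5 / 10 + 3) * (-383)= -2681 / 2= -1340.50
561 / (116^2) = 561 / 13456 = 0.04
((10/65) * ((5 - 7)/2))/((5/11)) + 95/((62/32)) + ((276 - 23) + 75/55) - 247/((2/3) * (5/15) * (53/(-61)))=3717670903/2349490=1582.33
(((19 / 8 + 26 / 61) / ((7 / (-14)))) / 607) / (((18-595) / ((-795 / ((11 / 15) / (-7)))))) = 114110325 / 940041476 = 0.12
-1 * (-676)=676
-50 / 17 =-2.94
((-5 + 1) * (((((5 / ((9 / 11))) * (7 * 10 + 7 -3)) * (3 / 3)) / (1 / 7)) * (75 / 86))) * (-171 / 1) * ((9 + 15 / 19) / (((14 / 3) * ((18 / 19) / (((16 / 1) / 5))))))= 575335200 / 43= 13379888.37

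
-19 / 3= -6.33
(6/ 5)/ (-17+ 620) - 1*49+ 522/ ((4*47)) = -4366537/ 94470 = -46.22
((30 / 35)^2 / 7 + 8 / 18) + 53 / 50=1.61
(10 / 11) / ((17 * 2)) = 5 / 187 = 0.03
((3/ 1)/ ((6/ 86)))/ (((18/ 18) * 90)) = 43/ 90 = 0.48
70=70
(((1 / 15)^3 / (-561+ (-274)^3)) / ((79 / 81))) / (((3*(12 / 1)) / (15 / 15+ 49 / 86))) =-0.00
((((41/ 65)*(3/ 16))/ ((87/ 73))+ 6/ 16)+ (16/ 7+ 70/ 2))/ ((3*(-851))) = -7971881/ 538989360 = -0.01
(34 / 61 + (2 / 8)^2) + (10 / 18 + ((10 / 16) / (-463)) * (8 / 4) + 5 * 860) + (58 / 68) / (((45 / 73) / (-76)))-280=1353743991427 / 345694320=3916.01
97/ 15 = 6.47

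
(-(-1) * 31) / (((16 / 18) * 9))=31 / 8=3.88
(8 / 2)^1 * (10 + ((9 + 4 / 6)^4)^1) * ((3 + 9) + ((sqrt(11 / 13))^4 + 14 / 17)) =110176127236 / 232713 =473442.08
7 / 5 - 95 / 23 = -314 / 115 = -2.73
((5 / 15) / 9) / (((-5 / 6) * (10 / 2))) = -2 / 225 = -0.01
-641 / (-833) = 641 / 833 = 0.77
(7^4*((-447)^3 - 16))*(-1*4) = 857777792956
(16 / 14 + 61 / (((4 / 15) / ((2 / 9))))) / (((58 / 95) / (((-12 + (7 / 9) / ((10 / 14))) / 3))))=-20365207 / 65772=-309.63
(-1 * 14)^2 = 196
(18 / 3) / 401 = 6 / 401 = 0.01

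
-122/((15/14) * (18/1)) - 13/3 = -1439/135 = -10.66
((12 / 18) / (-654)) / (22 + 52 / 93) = -31 / 686046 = -0.00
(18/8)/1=9/4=2.25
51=51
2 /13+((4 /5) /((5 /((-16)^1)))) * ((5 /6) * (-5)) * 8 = 3334 /39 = 85.49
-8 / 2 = -4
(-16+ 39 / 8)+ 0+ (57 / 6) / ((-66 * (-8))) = -11729 / 1056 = -11.11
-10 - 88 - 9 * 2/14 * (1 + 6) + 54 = -53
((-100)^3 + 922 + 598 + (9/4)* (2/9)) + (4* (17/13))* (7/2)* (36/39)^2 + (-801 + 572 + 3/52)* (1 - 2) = -8772488813/8788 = -998234.96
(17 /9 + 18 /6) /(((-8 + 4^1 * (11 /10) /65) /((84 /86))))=-100100 /166281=-0.60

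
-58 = -58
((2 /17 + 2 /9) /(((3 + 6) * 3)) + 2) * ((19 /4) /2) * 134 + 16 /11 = 641.96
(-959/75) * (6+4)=-1918/15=-127.87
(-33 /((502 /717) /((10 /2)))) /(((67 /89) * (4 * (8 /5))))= -52645725 /1076288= -48.91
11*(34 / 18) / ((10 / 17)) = 3179 / 90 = 35.32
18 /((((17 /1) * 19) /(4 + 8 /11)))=936 /3553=0.26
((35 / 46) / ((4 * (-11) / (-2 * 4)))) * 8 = 280 / 253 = 1.11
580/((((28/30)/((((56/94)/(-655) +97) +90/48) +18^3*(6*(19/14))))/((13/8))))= 463935282176535/9654176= 48055399.26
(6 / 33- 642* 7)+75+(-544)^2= 3206689 / 11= 291517.18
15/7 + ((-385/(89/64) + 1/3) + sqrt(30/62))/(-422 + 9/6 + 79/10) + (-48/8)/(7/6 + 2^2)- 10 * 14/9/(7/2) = -1001414236/358584471- 5 * sqrt(465)/63953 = -2.79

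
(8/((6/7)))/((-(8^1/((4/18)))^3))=-7/34992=-0.00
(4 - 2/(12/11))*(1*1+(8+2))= 143/6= 23.83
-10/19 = -0.53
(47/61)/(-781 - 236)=-47/62037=-0.00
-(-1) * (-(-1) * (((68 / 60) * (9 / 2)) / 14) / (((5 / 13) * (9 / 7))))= 221 / 300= 0.74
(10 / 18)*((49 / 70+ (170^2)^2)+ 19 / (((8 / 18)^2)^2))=1069069424191 / 2304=464005826.47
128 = 128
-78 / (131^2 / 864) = -67392 / 17161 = -3.93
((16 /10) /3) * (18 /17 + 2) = 416 /255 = 1.63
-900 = -900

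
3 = 3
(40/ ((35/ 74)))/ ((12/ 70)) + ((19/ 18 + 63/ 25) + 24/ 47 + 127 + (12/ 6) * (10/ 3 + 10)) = 651.09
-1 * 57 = -57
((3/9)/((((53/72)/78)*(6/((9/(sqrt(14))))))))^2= 3942432/19663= 200.50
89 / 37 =2.41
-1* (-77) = 77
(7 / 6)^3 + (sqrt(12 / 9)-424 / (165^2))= 2 * sqrt(3) / 3 + 1027399 / 653400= 2.73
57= 57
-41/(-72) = 41/72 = 0.57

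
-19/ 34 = -0.56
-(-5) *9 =45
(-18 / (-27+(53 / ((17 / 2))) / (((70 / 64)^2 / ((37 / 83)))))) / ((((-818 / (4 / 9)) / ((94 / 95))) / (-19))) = 0.01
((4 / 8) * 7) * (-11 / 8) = -4.81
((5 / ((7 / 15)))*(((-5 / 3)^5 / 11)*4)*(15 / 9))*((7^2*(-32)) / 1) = 350000000 / 2673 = 130939.02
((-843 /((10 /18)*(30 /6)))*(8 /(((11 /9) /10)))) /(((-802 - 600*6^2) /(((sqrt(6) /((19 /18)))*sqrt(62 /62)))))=9832752*sqrt(6) /11705045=2.06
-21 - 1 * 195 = -216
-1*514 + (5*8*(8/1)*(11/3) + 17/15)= 9907/15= 660.47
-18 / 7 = -2.57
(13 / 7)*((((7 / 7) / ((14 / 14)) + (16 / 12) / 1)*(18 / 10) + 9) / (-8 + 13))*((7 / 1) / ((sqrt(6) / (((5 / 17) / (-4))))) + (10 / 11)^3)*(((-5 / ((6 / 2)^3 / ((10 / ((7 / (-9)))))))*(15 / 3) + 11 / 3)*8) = 2720640 / 5929-31174*sqrt(6) / 595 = 330.53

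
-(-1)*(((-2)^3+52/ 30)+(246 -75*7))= -4279/ 15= -285.27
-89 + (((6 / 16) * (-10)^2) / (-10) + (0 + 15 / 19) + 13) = -6001 / 76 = -78.96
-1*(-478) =478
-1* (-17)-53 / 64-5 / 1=715 / 64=11.17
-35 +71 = 36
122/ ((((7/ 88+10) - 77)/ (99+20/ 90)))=-9587248/ 53001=-180.89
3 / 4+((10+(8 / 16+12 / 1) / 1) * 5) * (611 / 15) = 4583.25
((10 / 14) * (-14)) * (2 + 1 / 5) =-22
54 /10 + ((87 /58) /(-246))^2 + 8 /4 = 995157 /134480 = 7.40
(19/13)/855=1/585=0.00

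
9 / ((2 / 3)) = 27 / 2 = 13.50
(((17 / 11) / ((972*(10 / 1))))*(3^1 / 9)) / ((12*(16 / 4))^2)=17 / 739031040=0.00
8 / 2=4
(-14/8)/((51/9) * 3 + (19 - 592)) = 7/2224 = 0.00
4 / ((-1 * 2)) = -2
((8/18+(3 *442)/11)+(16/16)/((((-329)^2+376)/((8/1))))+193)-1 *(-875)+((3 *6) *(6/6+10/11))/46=294246838343/247320909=1189.74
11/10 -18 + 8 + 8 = -9/10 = -0.90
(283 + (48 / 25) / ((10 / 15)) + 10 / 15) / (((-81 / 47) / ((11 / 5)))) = -11110847 / 30375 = -365.79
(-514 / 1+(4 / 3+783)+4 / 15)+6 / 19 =25737 / 95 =270.92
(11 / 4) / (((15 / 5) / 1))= 11 / 12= 0.92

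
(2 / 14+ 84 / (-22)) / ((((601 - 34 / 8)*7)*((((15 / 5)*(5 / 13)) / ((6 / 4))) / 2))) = -14716 / 6432965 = -0.00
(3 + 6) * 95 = 855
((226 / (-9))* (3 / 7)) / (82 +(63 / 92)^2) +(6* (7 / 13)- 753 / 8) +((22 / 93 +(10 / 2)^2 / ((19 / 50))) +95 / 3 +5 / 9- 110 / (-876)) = 1445147300881645 / 196642797289848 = 7.35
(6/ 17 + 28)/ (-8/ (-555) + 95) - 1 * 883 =-882.70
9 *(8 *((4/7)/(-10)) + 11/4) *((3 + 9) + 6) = 26001/70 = 371.44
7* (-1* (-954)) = 6678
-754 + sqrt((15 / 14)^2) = -10541 / 14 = -752.93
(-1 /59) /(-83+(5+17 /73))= 73 /334943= 0.00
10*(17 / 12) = 85 / 6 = 14.17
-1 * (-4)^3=64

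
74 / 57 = 1.30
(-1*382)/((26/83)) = -15853/13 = -1219.46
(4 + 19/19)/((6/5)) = 25/6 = 4.17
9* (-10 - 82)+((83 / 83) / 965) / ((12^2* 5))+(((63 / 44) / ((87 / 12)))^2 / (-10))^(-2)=78935970184012729 / 1216128589200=64907.59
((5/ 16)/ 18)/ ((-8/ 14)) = -35/ 1152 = -0.03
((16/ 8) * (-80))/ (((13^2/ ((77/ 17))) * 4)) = -3080/ 2873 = -1.07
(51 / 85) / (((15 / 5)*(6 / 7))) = 7 / 30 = 0.23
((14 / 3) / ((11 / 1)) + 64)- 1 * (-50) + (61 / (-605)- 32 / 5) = 107.92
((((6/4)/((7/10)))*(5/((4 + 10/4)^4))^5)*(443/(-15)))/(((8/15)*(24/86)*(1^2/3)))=-0.00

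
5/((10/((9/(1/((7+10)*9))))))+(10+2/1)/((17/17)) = 1401/2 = 700.50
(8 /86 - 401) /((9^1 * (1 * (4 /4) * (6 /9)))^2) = -11.14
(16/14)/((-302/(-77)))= 44/151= 0.29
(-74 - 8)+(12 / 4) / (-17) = -1397 / 17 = -82.18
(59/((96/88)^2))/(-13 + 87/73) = -521147/124128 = -4.20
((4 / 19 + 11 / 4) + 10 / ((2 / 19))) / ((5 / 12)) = 4467 / 19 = 235.11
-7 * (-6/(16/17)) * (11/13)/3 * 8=1309/13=100.69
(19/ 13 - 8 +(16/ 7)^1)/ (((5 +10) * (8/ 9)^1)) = -1161/ 3640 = -0.32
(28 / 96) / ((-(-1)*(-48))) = -7 / 1152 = -0.01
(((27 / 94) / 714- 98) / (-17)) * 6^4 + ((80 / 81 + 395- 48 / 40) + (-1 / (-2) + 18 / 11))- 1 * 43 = 6629078112983 / 847171710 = 7824.95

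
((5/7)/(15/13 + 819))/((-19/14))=-65/101289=-0.00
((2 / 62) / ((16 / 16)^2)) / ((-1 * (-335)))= 1 / 10385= 0.00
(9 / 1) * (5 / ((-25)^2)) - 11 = -1366 / 125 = -10.93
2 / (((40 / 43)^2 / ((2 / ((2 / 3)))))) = 5547 / 800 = 6.93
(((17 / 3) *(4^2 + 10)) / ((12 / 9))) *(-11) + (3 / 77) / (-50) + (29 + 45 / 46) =-1185.52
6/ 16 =3/ 8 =0.38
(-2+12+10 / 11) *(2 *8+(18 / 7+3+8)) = 322.60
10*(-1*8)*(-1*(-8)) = -640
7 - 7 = 0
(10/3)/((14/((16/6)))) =40/63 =0.63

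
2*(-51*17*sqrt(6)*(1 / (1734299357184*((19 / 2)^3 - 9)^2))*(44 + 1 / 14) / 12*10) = -1445*sqrt(6) / 28323222180156288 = -0.00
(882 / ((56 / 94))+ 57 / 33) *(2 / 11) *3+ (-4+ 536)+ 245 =191844 / 121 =1585.49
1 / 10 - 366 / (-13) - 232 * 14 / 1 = -418567 / 130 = -3219.75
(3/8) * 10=15/4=3.75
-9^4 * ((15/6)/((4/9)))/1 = -295245/8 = -36905.62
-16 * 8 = -128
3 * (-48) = -144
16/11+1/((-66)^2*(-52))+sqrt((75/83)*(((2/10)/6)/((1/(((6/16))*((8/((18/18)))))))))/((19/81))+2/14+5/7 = 81*sqrt(2490)/3154+3665369/1585584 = 3.59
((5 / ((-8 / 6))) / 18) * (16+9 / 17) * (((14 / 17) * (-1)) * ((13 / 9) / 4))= 127855 / 124848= 1.02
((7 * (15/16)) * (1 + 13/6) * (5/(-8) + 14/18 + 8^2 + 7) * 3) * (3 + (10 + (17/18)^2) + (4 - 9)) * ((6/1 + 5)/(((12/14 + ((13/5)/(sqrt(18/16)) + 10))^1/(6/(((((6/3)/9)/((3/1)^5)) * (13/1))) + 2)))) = 2364619450969612375/110824077312 - 174235117439866175 * sqrt(2)/51149574144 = 16519339.05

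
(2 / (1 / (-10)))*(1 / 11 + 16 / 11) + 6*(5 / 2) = -175 / 11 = -15.91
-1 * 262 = -262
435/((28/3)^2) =4.99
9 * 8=72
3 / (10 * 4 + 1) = 3 / 41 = 0.07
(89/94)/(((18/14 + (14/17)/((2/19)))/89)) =9.25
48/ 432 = 1/ 9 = 0.11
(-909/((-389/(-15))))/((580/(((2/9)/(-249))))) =101/1872646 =0.00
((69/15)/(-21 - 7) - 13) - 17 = -4223/140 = -30.16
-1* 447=-447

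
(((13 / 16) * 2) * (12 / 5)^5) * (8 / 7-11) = -27900288 / 21875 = -1275.44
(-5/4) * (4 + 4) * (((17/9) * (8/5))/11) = -272/99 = -2.75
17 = 17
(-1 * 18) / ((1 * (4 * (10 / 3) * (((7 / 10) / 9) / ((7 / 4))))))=-243 / 8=-30.38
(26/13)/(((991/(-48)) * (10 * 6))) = -8/4955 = -0.00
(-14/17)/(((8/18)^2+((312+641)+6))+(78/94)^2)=-1252503/1459887376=-0.00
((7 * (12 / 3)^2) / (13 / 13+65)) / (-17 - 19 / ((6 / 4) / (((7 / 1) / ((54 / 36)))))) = -168 / 7535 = -0.02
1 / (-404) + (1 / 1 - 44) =-43.00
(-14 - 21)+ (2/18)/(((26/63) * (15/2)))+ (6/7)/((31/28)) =-206678/6045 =-34.19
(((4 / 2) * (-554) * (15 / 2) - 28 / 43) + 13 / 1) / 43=-356799 / 1849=-192.97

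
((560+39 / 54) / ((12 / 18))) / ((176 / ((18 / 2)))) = 30279 / 704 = 43.01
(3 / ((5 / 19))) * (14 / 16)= 399 / 40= 9.98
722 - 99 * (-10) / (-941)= 678412 / 941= 720.95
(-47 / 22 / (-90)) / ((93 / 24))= 94 / 15345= 0.01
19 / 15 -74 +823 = 11254 / 15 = 750.27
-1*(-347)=347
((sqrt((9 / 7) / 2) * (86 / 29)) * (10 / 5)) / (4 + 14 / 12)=1548 * sqrt(14) / 6293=0.92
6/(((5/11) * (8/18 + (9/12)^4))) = 152064/8765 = 17.35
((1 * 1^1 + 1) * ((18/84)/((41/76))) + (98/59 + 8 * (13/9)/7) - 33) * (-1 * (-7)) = -4403323/21771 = -202.26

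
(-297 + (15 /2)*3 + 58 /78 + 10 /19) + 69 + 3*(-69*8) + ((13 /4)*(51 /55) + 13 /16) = -1210523893 /652080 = -1856.40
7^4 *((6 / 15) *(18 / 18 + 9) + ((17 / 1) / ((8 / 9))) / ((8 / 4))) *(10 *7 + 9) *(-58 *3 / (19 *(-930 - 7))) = 3580949841 / 142424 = 25142.88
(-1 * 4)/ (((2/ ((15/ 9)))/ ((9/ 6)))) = -5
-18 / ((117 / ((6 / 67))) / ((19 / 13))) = -228 / 11323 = -0.02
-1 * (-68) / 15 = 68 / 15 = 4.53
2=2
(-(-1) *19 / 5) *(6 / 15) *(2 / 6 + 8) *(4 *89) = 13528 / 3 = 4509.33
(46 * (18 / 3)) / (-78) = -46 / 13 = -3.54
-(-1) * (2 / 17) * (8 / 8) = 2 / 17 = 0.12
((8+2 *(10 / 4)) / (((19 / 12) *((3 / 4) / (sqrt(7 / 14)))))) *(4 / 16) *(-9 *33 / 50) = -3861 *sqrt(2) / 475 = -11.50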